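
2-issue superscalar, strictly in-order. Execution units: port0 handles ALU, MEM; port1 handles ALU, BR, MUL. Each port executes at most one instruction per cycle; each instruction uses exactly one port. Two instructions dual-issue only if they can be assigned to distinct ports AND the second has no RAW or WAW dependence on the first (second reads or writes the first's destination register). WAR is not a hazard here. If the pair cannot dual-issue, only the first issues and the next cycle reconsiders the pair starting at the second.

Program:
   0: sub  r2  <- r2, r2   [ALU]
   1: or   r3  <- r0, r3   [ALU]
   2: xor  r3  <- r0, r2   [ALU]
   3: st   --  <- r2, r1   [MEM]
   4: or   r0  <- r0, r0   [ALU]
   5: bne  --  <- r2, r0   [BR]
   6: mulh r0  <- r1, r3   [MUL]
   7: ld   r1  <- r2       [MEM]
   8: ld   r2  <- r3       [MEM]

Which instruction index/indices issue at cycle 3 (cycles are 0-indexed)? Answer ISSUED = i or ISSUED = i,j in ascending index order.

ISSUED = 5

[0] i0&i1  sub.ALU or.ALU  -- pair
[1] i2&i3  xor.ALU st.MEM  -- pair
[2] i4  or.ALU  -- RAW r0
[3] i5  bne.BR  -- no-port BR/MUL
[4] i6&i7  mulh.MUL ld.MEM  -- pair
[5] i8  ld.MEM  -- tail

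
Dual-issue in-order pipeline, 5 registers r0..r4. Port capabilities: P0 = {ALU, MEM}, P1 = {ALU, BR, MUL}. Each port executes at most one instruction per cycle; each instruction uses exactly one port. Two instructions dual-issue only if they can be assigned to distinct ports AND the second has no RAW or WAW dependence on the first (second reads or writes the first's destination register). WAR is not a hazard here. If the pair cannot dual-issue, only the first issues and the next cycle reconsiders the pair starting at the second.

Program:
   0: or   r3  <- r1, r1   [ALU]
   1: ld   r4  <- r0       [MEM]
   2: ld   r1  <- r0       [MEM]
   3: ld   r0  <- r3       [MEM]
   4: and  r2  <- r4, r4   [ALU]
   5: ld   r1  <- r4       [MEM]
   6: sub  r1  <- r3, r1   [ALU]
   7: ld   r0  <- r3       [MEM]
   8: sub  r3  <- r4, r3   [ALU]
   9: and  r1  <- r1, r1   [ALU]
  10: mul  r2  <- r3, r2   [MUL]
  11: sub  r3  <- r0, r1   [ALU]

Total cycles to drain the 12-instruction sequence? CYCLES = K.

[0] i0,i1  or.ALU;ld.MEM  -- dual
[1] i2  ld.MEM  -- no-port MEM/MEM
[2] i3,i4  ld.MEM;and.ALU  -- dual
[3] i5  ld.MEM  -- RAW+WAW r1
[4] i6,i7  sub.ALU;ld.MEM  -- dual
[5] i8,i9  sub.ALU;and.ALU  -- dual
[6] i10,i11  mul.MUL;sub.ALU  -- dual

CYCLES = 7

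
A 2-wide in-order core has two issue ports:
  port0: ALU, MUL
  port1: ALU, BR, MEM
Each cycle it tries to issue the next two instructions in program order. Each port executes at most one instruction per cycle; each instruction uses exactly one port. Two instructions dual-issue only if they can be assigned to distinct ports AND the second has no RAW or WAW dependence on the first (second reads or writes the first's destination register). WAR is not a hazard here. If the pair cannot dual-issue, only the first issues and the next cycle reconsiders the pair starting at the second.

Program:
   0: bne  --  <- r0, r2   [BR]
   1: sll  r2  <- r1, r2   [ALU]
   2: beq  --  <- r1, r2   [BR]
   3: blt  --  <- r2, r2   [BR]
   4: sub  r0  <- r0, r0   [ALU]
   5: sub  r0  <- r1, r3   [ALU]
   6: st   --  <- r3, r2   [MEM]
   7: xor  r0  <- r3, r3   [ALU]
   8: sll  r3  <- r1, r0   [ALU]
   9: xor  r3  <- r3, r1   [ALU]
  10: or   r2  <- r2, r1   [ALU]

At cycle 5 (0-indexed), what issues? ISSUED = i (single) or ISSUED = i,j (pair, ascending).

c0: i0,i1 bne.BR;sll.ALU  2-wide
c1: i2 beq.BR  no-port BR/BR
c2: i3,i4 blt.BR;sub.ALU  2-wide
c3: i5,i6 sub.ALU;st.MEM  2-wide
c4: i7 xor.ALU  RAW r0
c5: i8 sll.ALU  RAW+WAW r3
c6: i9,i10 xor.ALU;or.ALU  2-wide

ISSUED = 8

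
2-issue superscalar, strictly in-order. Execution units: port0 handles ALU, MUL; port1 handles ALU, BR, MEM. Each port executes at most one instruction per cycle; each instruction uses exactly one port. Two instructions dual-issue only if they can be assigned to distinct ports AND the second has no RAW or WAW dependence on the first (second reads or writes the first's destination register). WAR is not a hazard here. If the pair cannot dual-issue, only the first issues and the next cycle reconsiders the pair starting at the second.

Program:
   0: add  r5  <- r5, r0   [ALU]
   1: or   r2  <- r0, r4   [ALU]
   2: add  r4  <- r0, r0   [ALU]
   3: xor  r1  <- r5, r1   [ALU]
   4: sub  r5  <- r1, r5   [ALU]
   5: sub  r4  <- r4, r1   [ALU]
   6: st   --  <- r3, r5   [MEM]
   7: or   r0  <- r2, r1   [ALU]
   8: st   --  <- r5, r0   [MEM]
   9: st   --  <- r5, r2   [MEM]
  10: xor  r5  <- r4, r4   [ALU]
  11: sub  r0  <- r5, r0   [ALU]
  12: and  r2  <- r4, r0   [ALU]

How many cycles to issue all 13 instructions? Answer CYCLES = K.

[0] i0+i1  add or  -- 2-wide
[1] i2+i3  add xor  -- 2-wide
[2] i4+i5  sub sub  -- 2-wide
[3] i6+i7  st or  -- 2-wide
[4] i8  st  -- no-port MEM/MEM
[5] i9+i10  st xor  -- 2-wide
[6] i11  sub  -- RAW r0
[7] i12  and  -- tail

CYCLES = 8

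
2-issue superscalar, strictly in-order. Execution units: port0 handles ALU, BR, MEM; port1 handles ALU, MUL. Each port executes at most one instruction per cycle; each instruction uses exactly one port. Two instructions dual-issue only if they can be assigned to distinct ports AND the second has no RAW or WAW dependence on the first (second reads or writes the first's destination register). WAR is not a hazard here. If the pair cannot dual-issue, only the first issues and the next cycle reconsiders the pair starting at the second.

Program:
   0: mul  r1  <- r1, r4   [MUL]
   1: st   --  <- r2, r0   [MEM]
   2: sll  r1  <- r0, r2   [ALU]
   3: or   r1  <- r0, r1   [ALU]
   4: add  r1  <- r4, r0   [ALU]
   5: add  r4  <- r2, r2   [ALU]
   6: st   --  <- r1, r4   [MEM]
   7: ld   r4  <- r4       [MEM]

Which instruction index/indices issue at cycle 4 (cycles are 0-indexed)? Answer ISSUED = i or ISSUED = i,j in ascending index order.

ISSUED = 6

c0: i0+i1 mul/st  pair
c1: i2 sll  RAW+WAW r1
c2: i3 or  WAW r1
c3: i4+i5 add/add  pair
c4: i6 st  no-port MEM/MEM
c5: i7 ld  tail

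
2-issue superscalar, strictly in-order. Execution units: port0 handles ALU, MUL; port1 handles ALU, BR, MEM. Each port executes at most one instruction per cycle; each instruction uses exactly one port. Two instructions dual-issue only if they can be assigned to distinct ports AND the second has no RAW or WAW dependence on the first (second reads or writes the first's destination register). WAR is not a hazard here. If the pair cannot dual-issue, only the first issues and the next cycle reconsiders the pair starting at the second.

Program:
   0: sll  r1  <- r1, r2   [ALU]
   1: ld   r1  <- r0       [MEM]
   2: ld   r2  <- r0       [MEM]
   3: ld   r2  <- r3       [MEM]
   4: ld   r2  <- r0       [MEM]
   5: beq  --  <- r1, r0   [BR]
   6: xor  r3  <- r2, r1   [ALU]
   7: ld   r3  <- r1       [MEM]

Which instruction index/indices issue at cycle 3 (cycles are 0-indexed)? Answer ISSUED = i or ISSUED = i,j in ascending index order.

[0] i0  sll.ALU  -- WAW r1
[1] i1  ld.MEM  -- no-port MEM/MEM
[2] i2  ld.MEM  -- no-port MEM/MEM
[3] i3  ld.MEM  -- no-port MEM/MEM
[4] i4  ld.MEM  -- no-port MEM/BR
[5] i5+i6  beq.BR xor.ALU  -- dual
[6] i7  ld.MEM  -- tail

ISSUED = 3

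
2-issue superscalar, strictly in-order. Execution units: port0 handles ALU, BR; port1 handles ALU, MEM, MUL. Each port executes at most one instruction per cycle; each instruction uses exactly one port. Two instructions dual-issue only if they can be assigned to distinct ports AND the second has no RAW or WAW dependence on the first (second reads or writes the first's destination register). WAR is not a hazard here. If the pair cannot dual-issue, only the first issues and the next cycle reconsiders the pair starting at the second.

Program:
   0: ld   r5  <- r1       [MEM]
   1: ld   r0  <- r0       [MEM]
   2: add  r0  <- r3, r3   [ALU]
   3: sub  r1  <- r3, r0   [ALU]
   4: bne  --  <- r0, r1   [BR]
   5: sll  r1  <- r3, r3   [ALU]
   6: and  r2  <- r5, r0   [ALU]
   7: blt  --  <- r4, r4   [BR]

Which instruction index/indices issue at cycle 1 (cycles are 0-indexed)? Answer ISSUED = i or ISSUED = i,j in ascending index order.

t=0 i0:ld ; no-port MEM/MEM
t=1 i1:ld ; WAW r0
t=2 i2:add ; RAW r0
t=3 i3:sub ; RAW r1
t=4 i4,i5:bne sll ; pair
t=5 i6,i7:and blt ; pair

ISSUED = 1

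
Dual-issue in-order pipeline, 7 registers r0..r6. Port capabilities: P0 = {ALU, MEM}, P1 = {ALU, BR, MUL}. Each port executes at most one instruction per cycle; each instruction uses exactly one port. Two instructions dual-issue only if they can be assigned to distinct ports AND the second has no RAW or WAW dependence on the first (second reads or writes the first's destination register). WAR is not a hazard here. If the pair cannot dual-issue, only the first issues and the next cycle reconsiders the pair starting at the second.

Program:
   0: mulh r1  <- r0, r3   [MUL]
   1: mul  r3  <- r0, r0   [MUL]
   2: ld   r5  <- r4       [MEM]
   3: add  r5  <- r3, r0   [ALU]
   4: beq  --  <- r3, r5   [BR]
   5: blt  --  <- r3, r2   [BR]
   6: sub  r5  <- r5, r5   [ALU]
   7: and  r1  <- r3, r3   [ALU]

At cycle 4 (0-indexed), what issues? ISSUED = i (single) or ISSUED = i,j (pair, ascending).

ISSUED = 5,6

0. mulh @i0  | no-port MUL/MUL
1. mul+ld @i1&i2  | pair
2. add @i3  | RAW r5
3. beq @i4  | no-port BR/BR
4. blt+sub @i5&i6  | pair
5. and @i7  | tail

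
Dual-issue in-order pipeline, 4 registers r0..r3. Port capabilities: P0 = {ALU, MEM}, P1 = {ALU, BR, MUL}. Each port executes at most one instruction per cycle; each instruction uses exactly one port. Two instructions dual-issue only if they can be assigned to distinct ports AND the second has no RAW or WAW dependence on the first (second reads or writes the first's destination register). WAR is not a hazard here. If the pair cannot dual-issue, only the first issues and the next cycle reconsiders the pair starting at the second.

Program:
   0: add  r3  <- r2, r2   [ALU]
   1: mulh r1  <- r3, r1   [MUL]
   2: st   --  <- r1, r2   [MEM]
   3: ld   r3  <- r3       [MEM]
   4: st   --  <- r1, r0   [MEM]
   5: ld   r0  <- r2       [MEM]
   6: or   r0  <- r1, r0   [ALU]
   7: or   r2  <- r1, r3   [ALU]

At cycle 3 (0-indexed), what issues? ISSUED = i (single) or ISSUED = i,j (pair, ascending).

ISSUED = 3

t=0 i0:add.ALU ; RAW r3
t=1 i1:mulh.MUL ; RAW r1
t=2 i2:st.MEM ; no-port MEM/MEM
t=3 i3:ld.MEM ; no-port MEM/MEM
t=4 i4:st.MEM ; no-port MEM/MEM
t=5 i5:ld.MEM ; RAW+WAW r0
t=6 i6,i7:or.ALU+or.ALU ; dual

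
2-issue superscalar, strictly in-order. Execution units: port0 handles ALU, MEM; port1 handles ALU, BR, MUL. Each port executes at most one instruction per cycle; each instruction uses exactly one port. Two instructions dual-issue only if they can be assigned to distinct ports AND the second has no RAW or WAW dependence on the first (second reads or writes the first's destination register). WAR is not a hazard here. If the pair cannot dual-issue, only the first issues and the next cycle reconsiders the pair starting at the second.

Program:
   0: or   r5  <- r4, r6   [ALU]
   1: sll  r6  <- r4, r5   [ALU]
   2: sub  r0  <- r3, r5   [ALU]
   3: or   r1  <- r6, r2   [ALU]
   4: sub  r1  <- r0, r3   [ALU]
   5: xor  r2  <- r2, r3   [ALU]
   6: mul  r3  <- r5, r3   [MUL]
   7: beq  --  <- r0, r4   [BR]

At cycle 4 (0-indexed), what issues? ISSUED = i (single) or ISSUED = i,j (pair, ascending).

[0] i0  or.ALU  -- RAW r5
[1] i1&i2  sll.ALU;sub.ALU  -- 2-wide
[2] i3  or.ALU  -- WAW r1
[3] i4&i5  sub.ALU;xor.ALU  -- 2-wide
[4] i6  mul.MUL  -- no-port MUL/BR
[5] i7  beq.BR  -- tail

ISSUED = 6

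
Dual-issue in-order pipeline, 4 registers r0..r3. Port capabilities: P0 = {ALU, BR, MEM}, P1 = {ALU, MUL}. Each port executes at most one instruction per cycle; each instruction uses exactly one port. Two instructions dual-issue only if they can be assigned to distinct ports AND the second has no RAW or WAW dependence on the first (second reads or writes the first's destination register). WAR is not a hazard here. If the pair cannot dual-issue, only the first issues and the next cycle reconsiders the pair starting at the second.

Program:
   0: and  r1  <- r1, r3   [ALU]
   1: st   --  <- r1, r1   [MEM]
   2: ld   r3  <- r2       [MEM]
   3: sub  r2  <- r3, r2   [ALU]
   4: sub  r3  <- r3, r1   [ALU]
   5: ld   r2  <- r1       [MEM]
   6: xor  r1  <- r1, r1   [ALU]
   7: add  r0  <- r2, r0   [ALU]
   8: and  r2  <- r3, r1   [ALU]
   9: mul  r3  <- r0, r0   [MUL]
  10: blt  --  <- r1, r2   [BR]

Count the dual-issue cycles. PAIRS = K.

c0: i0 and.ALU  RAW r1
c1: i1 st.MEM  no-port MEM/MEM
c2: i2 ld.MEM  RAW r3
c3: i3,i4 sub.ALU;sub.ALU  pair
c4: i5,i6 ld.MEM;xor.ALU  pair
c5: i7,i8 add.ALU;and.ALU  pair
c6: i9,i10 mul.MUL;blt.BR  pair

PAIRS = 4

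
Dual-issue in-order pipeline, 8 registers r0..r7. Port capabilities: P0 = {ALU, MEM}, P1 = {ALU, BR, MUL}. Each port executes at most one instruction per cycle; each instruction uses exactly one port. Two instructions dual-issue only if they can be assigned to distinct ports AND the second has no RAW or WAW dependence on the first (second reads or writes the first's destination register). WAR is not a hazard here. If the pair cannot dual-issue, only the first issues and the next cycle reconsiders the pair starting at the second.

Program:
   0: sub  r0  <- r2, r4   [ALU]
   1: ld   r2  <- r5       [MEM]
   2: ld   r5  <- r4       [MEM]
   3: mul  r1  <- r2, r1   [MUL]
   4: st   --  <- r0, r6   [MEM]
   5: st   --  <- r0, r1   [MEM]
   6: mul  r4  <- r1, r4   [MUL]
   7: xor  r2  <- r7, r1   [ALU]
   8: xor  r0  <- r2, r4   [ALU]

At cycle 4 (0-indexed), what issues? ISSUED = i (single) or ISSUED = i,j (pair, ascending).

ISSUED = 7

  cy0 -> i0,i1 (sub.ALU ld.MEM) pair
  cy1 -> i2,i3 (ld.MEM mul.MUL) pair
  cy2 -> i4 (st.MEM) no-port MEM/MEM
  cy3 -> i5,i6 (st.MEM mul.MUL) pair
  cy4 -> i7 (xor.ALU) RAW r2
  cy5 -> i8 (xor.ALU) tail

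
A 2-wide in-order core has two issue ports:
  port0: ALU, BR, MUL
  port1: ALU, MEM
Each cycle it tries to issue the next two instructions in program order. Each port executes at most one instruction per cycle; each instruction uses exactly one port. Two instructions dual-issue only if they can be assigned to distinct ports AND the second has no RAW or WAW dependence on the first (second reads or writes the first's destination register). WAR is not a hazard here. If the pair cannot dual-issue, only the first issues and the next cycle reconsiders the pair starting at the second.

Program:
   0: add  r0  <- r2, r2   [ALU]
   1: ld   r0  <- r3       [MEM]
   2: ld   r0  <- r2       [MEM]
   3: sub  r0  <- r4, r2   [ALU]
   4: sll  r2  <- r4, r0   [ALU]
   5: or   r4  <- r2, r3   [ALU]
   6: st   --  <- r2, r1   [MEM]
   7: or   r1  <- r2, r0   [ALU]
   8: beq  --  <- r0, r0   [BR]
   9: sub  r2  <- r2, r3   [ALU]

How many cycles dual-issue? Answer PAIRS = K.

PAIRS = 2

#0 head=0: add.ALU i0 WAW r0
#1 head=1: ld.MEM i1 no-port MEM/MEM
#2 head=2: ld.MEM i2 WAW r0
#3 head=3: sub.ALU i3 RAW r0
#4 head=4: sll.ALU i4 RAW r2
#5 head=5: or.ALU st.MEM i5&i6 pair
#6 head=7: or.ALU beq.BR i7&i8 pair
#7 head=9: sub.ALU i9 tail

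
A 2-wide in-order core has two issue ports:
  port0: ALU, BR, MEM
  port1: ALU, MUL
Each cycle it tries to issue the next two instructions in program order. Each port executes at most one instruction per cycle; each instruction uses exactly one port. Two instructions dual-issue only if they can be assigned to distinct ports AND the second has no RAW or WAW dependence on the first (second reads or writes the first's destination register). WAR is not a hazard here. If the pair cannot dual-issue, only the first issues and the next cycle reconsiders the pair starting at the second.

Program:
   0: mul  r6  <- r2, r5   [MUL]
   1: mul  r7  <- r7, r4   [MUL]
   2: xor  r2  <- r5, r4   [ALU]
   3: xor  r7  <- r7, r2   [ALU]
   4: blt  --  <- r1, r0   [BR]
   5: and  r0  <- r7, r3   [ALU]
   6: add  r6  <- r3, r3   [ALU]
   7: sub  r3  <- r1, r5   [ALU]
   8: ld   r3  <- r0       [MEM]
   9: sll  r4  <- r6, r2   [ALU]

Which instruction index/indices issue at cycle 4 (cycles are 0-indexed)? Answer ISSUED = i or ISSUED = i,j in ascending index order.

t=0 i0:mul.MUL ; no-port MUL/MUL
t=1 i1+i2:mul.MUL;xor.ALU ; pair
t=2 i3+i4:xor.ALU;blt.BR ; pair
t=3 i5+i6:and.ALU;add.ALU ; pair
t=4 i7:sub.ALU ; WAW r3
t=5 i8+i9:ld.MEM;sll.ALU ; pair

ISSUED = 7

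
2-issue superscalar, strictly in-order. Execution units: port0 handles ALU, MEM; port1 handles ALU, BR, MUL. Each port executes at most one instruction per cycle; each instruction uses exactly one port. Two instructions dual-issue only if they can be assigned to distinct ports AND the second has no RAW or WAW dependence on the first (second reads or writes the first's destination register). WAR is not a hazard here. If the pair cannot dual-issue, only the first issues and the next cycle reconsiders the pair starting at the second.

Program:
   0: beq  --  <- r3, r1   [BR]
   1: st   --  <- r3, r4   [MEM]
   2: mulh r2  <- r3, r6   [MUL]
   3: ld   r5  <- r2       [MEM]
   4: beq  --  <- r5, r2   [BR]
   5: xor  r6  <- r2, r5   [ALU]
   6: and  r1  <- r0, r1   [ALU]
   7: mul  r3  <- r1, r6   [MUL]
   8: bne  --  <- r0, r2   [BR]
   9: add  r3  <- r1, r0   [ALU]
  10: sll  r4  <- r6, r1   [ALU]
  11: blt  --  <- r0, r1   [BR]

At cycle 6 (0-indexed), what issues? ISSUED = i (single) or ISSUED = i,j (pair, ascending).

#0 head=0: beq.BR st.MEM i0&i1 dual
#1 head=2: mulh.MUL i2 RAW r2
#2 head=3: ld.MEM i3 RAW r5
#3 head=4: beq.BR xor.ALU i4&i5 dual
#4 head=6: and.ALU i6 RAW r1
#5 head=7: mul.MUL i7 no-port MUL/BR
#6 head=8: bne.BR add.ALU i8&i9 dual
#7 head=10: sll.ALU blt.BR i10&i11 dual

ISSUED = 8,9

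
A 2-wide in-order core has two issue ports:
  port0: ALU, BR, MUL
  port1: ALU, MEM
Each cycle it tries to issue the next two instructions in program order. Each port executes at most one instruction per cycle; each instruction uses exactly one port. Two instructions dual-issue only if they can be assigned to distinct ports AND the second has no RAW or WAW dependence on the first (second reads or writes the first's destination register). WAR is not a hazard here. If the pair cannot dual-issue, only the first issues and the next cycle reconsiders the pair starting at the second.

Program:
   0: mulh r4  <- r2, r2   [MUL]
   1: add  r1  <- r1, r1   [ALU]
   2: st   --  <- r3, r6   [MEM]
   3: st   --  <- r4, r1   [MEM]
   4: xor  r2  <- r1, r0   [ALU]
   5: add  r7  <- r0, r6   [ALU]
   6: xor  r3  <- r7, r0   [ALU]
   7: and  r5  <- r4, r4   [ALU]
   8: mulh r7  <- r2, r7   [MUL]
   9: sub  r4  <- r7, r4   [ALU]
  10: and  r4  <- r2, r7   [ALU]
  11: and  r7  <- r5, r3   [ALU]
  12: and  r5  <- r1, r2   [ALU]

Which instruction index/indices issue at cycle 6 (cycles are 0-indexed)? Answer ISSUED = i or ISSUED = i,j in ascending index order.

ISSUED = 9

  cy0 -> i0&i1 (mulh add) pair
  cy1 -> i2 (st) no-port MEM/MEM
  cy2 -> i3&i4 (st xor) pair
  cy3 -> i5 (add) RAW r7
  cy4 -> i6&i7 (xor and) pair
  cy5 -> i8 (mulh) RAW r7
  cy6 -> i9 (sub) WAW r4
  cy7 -> i10&i11 (and and) pair
  cy8 -> i12 (and) tail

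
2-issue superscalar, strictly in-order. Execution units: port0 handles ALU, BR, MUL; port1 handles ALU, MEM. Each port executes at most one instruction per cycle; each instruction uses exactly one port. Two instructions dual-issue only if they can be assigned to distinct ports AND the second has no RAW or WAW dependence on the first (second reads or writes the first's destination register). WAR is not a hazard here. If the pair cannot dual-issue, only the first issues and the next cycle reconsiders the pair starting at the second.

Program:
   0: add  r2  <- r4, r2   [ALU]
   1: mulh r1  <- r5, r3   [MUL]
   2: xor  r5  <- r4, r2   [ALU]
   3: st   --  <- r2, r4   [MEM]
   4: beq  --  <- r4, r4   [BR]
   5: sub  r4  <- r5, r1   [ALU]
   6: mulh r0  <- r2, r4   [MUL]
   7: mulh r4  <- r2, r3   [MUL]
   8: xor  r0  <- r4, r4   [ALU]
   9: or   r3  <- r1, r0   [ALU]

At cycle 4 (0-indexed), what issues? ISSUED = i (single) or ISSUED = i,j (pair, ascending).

ISSUED = 7

#0 head=0: add.ALU+mulh.MUL i0/i1 pair
#1 head=2: xor.ALU+st.MEM i2/i3 pair
#2 head=4: beq.BR+sub.ALU i4/i5 pair
#3 head=6: mulh.MUL i6 no-port MUL/MUL
#4 head=7: mulh.MUL i7 RAW r4
#5 head=8: xor.ALU i8 RAW r0
#6 head=9: or.ALU i9 tail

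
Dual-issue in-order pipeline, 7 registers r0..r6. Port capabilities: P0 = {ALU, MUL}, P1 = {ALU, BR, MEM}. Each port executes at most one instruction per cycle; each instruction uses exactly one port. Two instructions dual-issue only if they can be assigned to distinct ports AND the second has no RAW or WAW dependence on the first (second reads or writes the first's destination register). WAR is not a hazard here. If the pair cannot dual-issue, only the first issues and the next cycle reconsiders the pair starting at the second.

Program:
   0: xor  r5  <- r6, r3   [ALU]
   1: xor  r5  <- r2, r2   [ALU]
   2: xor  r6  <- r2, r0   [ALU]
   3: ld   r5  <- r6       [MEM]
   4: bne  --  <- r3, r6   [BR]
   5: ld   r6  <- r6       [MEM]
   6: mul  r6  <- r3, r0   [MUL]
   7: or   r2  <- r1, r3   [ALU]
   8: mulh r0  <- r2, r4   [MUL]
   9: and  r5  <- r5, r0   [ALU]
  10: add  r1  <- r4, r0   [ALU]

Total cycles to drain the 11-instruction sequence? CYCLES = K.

CYCLES = 8

  cy0 -> i0 (xor.ALU) WAW r5
  cy1 -> i1+i2 (xor.ALU+xor.ALU) 2-wide
  cy2 -> i3 (ld.MEM) no-port MEM/BR
  cy3 -> i4 (bne.BR) no-port BR/MEM
  cy4 -> i5 (ld.MEM) WAW r6
  cy5 -> i6+i7 (mul.MUL+or.ALU) 2-wide
  cy6 -> i8 (mulh.MUL) RAW r0
  cy7 -> i9+i10 (and.ALU+add.ALU) 2-wide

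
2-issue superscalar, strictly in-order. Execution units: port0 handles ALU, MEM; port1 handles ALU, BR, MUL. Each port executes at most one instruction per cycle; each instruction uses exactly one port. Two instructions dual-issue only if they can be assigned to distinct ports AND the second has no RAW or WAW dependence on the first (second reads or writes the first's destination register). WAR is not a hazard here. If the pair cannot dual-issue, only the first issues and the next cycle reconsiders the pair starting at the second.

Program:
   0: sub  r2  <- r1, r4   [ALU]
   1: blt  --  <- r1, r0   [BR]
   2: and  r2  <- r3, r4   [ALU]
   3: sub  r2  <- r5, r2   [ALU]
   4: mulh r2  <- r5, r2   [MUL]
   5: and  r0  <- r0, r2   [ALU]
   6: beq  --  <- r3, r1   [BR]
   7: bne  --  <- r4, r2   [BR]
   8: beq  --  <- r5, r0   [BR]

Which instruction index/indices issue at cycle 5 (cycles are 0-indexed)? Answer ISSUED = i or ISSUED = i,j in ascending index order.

t=0 i0/i1:sub.ALU/blt.BR ; pair
t=1 i2:and.ALU ; RAW+WAW r2
t=2 i3:sub.ALU ; RAW+WAW r2
t=3 i4:mulh.MUL ; RAW r2
t=4 i5/i6:and.ALU/beq.BR ; pair
t=5 i7:bne.BR ; no-port BR/BR
t=6 i8:beq.BR ; tail

ISSUED = 7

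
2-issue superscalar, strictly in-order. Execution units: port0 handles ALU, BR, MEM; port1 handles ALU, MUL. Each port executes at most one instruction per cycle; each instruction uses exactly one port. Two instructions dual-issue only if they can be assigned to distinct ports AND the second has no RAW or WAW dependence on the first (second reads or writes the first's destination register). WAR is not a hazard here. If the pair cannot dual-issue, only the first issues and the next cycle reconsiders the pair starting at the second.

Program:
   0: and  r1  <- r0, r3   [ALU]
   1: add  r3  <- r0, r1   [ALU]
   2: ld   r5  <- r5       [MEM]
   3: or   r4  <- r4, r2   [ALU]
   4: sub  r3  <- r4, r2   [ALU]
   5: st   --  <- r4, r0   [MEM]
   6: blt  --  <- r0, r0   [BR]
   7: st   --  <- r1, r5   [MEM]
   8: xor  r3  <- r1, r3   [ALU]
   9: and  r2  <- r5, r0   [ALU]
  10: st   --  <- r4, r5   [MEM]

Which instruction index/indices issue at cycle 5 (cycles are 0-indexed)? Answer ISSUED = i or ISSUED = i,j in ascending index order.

0. and @i0  | RAW r1
1. add;ld @i1&i2  | pair
2. or @i3  | RAW r4
3. sub;st @i4&i5  | pair
4. blt @i6  | no-port BR/MEM
5. st;xor @i7&i8  | pair
6. and;st @i9&i10  | pair

ISSUED = 7,8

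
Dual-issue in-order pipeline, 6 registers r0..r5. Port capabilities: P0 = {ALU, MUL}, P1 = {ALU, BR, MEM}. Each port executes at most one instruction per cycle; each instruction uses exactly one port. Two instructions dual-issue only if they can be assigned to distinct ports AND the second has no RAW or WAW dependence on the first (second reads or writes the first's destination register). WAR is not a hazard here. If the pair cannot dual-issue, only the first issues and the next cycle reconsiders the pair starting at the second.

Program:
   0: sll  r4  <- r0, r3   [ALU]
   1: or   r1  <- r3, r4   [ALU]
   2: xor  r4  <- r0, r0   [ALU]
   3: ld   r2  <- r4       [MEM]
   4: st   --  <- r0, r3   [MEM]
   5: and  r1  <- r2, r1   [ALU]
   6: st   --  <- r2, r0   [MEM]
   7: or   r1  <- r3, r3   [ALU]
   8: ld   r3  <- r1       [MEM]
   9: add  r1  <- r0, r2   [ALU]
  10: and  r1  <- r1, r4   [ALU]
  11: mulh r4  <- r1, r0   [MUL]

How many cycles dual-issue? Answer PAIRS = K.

PAIRS = 4

0. sll @i0  | RAW r4
1. or xor @i1&i2  | pair
2. ld @i3  | no-port MEM/MEM
3. st and @i4&i5  | pair
4. st or @i6&i7  | pair
5. ld add @i8&i9  | pair
6. and @i10  | RAW r1
7. mulh @i11  | tail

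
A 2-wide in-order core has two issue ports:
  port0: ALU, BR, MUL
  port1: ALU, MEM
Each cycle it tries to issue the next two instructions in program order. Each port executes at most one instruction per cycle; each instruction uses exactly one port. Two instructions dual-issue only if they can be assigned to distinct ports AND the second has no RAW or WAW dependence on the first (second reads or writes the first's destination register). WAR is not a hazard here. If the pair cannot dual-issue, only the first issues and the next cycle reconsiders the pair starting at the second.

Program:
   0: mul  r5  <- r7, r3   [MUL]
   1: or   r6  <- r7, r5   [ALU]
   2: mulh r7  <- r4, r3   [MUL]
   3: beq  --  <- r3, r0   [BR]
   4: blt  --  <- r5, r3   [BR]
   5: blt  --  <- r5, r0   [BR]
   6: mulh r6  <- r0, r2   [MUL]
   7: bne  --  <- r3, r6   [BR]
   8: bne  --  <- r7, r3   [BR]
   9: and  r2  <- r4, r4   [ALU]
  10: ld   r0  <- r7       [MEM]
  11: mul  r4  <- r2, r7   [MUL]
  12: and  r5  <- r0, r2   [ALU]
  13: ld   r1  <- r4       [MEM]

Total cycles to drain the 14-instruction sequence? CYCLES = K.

CYCLES = 10

c0: i0 mul.MUL  RAW r5
c1: i1&i2 or.ALU+mulh.MUL  dual
c2: i3 beq.BR  no-port BR/BR
c3: i4 blt.BR  no-port BR/BR
c4: i5 blt.BR  no-port BR/MUL
c5: i6 mulh.MUL  no-port MUL/BR
c6: i7 bne.BR  no-port BR/BR
c7: i8&i9 bne.BR+and.ALU  dual
c8: i10&i11 ld.MEM+mul.MUL  dual
c9: i12&i13 and.ALU+ld.MEM  dual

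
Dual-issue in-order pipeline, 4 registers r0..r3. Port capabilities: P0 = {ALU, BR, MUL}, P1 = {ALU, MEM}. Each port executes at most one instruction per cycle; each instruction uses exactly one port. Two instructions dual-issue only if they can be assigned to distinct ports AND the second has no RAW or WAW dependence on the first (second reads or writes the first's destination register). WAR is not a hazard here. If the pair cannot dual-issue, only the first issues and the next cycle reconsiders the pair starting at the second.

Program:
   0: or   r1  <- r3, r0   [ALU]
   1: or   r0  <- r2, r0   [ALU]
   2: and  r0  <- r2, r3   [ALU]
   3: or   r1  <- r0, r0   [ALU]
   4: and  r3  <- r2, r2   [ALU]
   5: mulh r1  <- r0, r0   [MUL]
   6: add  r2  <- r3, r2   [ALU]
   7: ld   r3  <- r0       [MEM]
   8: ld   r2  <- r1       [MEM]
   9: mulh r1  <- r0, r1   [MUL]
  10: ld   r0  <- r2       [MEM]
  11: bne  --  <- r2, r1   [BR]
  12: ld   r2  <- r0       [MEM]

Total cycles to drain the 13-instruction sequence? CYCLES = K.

t=0 i0,i1:or+or ; dual
t=1 i2:and ; RAW r0
t=2 i3,i4:or+and ; dual
t=3 i5,i6:mulh+add ; dual
t=4 i7:ld ; no-port MEM/MEM
t=5 i8,i9:ld+mulh ; dual
t=6 i10,i11:ld+bne ; dual
t=7 i12:ld ; tail

CYCLES = 8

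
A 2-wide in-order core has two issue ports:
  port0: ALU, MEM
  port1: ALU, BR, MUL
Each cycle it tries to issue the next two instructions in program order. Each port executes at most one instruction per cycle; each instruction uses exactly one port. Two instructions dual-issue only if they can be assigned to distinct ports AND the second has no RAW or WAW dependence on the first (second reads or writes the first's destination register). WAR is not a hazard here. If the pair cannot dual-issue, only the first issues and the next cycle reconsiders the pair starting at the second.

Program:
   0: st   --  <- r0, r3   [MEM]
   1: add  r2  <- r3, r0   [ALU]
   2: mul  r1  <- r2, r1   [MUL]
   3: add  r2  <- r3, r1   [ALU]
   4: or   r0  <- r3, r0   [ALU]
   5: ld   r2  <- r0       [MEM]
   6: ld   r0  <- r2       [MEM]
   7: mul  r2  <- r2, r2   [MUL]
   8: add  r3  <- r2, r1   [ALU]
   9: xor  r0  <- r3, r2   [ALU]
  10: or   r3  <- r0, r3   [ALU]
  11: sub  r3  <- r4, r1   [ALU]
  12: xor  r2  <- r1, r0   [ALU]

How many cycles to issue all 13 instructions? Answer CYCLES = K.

c0: i0/i1 st.MEM+add.ALU  dual
c1: i2 mul.MUL  RAW r1
c2: i3/i4 add.ALU+or.ALU  dual
c3: i5 ld.MEM  no-port MEM/MEM
c4: i6/i7 ld.MEM+mul.MUL  dual
c5: i8 add.ALU  RAW r3
c6: i9 xor.ALU  RAW r0
c7: i10 or.ALU  WAW r3
c8: i11/i12 sub.ALU+xor.ALU  dual

CYCLES = 9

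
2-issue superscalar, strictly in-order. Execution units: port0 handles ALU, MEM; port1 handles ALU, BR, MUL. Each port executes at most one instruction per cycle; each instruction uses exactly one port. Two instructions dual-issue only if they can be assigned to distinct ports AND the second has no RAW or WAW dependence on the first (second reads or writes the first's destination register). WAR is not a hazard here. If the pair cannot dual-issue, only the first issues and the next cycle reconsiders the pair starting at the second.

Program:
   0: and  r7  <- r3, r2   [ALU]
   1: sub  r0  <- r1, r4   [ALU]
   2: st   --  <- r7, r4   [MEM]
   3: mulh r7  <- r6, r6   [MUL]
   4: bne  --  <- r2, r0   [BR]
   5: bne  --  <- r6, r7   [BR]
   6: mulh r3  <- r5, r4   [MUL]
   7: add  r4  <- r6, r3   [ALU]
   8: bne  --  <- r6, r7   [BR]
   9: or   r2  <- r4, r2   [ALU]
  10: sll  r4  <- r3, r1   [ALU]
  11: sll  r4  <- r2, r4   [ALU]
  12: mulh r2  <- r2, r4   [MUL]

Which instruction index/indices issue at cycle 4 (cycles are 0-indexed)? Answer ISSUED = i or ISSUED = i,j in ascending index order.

c0: i0/i1 and/sub  dual
c1: i2/i3 st/mulh  dual
c2: i4 bne  no-port BR/BR
c3: i5 bne  no-port BR/MUL
c4: i6 mulh  RAW r3
c5: i7/i8 add/bne  dual
c6: i9/i10 or/sll  dual
c7: i11 sll  RAW r4
c8: i12 mulh  tail

ISSUED = 6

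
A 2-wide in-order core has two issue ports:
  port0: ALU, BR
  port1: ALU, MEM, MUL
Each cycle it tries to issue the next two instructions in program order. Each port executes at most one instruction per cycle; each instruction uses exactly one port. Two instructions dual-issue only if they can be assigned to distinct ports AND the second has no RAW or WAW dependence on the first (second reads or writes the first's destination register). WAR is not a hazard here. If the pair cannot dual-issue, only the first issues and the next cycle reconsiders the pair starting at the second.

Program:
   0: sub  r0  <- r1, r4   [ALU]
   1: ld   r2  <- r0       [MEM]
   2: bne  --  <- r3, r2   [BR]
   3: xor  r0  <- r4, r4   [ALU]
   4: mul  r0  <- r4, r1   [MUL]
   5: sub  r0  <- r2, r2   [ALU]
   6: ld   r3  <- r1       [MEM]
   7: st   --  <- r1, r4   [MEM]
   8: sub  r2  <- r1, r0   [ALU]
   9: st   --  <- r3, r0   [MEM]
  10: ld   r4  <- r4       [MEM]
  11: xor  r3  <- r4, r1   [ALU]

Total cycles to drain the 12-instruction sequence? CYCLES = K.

CYCLES = 9

#0 head=0: sub i0 RAW r0
#1 head=1: ld i1 RAW r2
#2 head=2: bne/xor i2,i3 2-wide
#3 head=4: mul i4 WAW r0
#4 head=5: sub/ld i5,i6 2-wide
#5 head=7: st/sub i7,i8 2-wide
#6 head=9: st i9 no-port MEM/MEM
#7 head=10: ld i10 RAW r4
#8 head=11: xor i11 tail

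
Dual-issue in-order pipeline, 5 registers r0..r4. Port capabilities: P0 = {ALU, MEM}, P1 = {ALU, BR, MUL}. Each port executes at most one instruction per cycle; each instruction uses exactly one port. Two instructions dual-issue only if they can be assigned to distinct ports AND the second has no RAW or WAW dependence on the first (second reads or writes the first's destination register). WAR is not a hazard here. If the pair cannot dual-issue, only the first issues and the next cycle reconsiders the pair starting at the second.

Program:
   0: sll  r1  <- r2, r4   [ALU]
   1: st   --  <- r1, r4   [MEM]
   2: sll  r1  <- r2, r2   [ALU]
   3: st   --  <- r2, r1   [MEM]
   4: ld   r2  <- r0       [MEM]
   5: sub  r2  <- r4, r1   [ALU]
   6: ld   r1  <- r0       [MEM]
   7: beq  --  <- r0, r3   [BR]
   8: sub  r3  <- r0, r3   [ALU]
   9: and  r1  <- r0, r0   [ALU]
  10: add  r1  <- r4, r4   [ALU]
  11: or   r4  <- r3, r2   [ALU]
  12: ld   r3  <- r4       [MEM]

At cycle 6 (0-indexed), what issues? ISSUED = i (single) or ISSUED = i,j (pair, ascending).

0. sll.ALU @i0  | RAW r1
1. st.MEM/sll.ALU @i1+i2  | dual
2. st.MEM @i3  | no-port MEM/MEM
3. ld.MEM @i4  | WAW r2
4. sub.ALU/ld.MEM @i5+i6  | dual
5. beq.BR/sub.ALU @i7+i8  | dual
6. and.ALU @i9  | WAW r1
7. add.ALU/or.ALU @i10+i11  | dual
8. ld.MEM @i12  | tail

ISSUED = 9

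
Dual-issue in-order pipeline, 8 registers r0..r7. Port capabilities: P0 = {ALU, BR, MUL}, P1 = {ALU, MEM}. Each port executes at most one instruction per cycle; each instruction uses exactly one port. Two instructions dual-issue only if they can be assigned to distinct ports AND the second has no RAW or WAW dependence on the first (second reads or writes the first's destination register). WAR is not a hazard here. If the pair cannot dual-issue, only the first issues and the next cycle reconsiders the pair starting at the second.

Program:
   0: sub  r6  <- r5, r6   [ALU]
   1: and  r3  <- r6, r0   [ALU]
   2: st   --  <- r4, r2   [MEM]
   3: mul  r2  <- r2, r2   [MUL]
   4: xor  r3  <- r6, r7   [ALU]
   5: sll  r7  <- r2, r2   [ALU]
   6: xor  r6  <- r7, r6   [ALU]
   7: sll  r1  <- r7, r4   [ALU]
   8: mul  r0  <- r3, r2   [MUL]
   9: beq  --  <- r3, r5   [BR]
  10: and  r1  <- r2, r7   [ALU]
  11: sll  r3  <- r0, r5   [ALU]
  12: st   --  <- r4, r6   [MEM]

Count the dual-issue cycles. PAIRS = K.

PAIRS = 5

  cy0 -> i0 (sub) RAW r6
  cy1 -> i1&i2 (and;st) dual
  cy2 -> i3&i4 (mul;xor) dual
  cy3 -> i5 (sll) RAW r7
  cy4 -> i6&i7 (xor;sll) dual
  cy5 -> i8 (mul) no-port MUL/BR
  cy6 -> i9&i10 (beq;and) dual
  cy7 -> i11&i12 (sll;st) dual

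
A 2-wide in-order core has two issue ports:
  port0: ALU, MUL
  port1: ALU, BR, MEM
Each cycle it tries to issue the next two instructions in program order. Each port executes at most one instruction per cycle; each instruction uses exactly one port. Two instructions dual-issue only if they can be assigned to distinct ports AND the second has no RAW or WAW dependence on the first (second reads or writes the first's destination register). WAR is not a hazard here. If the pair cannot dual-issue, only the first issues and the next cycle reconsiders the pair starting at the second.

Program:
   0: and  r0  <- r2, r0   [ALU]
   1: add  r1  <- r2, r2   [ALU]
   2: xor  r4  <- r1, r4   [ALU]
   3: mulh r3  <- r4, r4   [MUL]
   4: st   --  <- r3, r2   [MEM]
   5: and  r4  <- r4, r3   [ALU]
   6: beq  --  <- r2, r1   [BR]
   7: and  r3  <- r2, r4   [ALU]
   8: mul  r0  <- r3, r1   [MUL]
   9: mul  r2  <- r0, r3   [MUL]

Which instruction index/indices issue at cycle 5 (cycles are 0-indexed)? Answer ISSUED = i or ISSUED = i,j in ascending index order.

t=0 i0,i1:and.ALU add.ALU ; 2-wide
t=1 i2:xor.ALU ; RAW r4
t=2 i3:mulh.MUL ; RAW r3
t=3 i4,i5:st.MEM and.ALU ; 2-wide
t=4 i6,i7:beq.BR and.ALU ; 2-wide
t=5 i8:mul.MUL ; no-port MUL/MUL
t=6 i9:mul.MUL ; tail

ISSUED = 8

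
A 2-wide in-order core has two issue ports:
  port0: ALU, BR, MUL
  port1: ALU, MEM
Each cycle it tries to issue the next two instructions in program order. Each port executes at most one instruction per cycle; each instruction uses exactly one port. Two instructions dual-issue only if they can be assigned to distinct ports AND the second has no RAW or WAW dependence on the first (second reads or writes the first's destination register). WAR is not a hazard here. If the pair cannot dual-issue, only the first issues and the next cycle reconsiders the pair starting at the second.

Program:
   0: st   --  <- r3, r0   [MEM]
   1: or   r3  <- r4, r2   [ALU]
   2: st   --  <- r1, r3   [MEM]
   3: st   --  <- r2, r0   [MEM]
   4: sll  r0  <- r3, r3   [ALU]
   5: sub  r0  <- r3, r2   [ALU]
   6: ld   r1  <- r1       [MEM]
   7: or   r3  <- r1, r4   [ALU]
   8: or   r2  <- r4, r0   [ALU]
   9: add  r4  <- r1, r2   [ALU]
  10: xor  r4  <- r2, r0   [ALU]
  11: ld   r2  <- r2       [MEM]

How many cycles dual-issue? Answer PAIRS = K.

0. st/or @i0+i1  | 2-wide
1. st @i2  | no-port MEM/MEM
2. st/sll @i3+i4  | 2-wide
3. sub/ld @i5+i6  | 2-wide
4. or/or @i7+i8  | 2-wide
5. add @i9  | WAW r4
6. xor/ld @i10+i11  | 2-wide

PAIRS = 5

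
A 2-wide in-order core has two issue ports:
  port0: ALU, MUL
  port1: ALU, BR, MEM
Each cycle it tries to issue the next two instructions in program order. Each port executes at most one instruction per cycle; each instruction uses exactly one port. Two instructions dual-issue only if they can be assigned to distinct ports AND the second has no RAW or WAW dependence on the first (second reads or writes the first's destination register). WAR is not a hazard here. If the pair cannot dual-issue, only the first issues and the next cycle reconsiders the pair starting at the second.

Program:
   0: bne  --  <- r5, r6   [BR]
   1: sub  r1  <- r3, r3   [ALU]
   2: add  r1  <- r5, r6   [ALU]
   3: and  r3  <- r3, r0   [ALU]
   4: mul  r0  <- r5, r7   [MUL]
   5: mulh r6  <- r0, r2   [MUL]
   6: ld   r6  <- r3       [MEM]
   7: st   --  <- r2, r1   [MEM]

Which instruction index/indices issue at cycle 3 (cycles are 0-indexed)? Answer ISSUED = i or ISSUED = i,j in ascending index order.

ISSUED = 5

[0] i0/i1  bne;sub  -- 2-wide
[1] i2/i3  add;and  -- 2-wide
[2] i4  mul  -- no-port MUL/MUL
[3] i5  mulh  -- WAW r6
[4] i6  ld  -- no-port MEM/MEM
[5] i7  st  -- tail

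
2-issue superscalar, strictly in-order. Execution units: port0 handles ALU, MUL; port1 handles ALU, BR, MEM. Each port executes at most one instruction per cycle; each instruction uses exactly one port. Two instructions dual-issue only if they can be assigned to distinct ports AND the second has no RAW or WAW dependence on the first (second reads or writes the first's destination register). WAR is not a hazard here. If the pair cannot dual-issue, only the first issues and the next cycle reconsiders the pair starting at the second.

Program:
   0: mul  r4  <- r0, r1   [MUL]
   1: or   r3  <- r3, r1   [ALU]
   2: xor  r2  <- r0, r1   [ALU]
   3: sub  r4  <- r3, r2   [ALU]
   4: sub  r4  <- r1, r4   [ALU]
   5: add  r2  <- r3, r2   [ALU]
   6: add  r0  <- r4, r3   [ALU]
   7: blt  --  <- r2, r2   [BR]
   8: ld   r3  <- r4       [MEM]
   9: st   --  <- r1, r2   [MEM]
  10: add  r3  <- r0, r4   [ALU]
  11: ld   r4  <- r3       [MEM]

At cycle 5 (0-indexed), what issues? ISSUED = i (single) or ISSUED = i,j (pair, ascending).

ISSUED = 8

#0 head=0: mul+or i0+i1 2-wide
#1 head=2: xor i2 RAW r2
#2 head=3: sub i3 RAW+WAW r4
#3 head=4: sub+add i4+i5 2-wide
#4 head=6: add+blt i6+i7 2-wide
#5 head=8: ld i8 no-port MEM/MEM
#6 head=9: st+add i9+i10 2-wide
#7 head=11: ld i11 tail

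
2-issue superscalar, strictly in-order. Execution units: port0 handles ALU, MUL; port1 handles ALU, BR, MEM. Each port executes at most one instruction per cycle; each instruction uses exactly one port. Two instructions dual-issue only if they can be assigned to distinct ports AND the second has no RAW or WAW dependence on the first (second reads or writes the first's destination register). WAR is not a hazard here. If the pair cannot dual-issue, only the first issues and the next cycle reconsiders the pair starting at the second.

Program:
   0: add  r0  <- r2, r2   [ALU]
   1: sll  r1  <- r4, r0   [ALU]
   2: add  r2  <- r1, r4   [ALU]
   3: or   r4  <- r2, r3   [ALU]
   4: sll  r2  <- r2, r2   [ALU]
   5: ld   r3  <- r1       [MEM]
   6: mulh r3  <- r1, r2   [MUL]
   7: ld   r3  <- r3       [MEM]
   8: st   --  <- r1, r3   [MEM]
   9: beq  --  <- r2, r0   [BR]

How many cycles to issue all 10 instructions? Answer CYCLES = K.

CYCLES = 9

t=0 i0:add.ALU ; RAW r0
t=1 i1:sll.ALU ; RAW r1
t=2 i2:add.ALU ; RAW r2
t=3 i3/i4:or.ALU+sll.ALU ; dual
t=4 i5:ld.MEM ; WAW r3
t=5 i6:mulh.MUL ; RAW+WAW r3
t=6 i7:ld.MEM ; no-port MEM/MEM
t=7 i8:st.MEM ; no-port MEM/BR
t=8 i9:beq.BR ; tail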